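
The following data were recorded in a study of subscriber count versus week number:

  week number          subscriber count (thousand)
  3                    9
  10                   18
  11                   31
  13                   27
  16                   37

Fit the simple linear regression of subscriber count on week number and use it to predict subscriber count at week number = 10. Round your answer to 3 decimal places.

n = 5, Σx = 53, Σy = 122, Σxy = 1491, Σx² = 655
Sxx = Σx² − (Σx)²/n = 655 − 561.8 = 93.2
Sxy = Σxy − (Σx)(Σy)/n = 1491 − 1293.2 = 197.8
b = Sxy/Sxx = 197.8/93.2 = 2.122318
a = ȳ − b·x̄ = 24.4 − 2.122318·10.6 = 1.903433
ŷ(10) = a + b·10 = 1.903433 + 2.122318·10 = 23.126609

23.127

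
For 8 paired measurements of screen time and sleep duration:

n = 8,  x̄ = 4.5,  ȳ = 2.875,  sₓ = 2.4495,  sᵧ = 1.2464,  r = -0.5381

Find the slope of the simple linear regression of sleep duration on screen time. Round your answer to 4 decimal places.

b = r · sᵧ/sₓ = -0.5381 · 1.2464/2.4495 = -0.273806

-0.2738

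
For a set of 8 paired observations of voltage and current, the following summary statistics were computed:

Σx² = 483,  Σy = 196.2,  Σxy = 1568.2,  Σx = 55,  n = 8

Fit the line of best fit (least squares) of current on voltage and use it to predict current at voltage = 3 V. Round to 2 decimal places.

16.42

Sxx = Σx² − (Σx)²/n = 483 − 378.125 = 104.875
Sxy = Σxy − (Σx)(Σy)/n = 1568.2 − 1348.875 = 219.325
b = Sxy/Sxx = 219.325/104.875 = 2.091299
a = ȳ − b·x̄ = 24.525 − 2.091299·6.875 = 10.147318
ŷ(3) = a + b·3 = 10.147318 + 2.091299·3 = 16.421216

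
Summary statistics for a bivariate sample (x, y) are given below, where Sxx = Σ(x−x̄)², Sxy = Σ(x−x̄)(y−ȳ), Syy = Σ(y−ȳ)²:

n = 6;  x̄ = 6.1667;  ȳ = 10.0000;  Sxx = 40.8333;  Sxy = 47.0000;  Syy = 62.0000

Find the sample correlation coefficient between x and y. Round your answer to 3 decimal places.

0.934

r = Sxy/√(Sxx·Syy) = 47/√(2531.6646) = 47/50.315650 = 0.934103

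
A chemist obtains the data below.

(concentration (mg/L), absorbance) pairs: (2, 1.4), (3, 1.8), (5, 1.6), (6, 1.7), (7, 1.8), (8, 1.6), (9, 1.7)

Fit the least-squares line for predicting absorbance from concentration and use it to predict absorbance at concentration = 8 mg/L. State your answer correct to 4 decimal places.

n = 7, Σx = 40, Σy = 11.6, Σxy = 67.1, Σx² = 268
Sxx = Σx² − (Σx)²/n = 268 − 228.571429 = 39.428571
Sxy = Σxy − (Σx)(Σy)/n = 67.1 − 66.285714 = 0.814286
b = Sxy/Sxx = 0.814286/39.428571 = 0.020652
a = ȳ − b·x̄ = 1.657143 − 0.020652·5.714286 = 1.539130
ŷ(8) = a + b·8 = 1.539130 + 0.020652·8 = 1.704348

1.7043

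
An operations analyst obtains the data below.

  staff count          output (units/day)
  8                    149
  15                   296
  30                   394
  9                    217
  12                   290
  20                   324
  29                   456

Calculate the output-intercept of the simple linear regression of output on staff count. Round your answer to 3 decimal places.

n = 7, Σx = 123, Σy = 2126, Σxy = 42589, Σx² = 2655
Sxx = Σx² − (Σx)²/n = 2655 − 2161.285714 = 493.714286
Sxy = Σxy − (Σx)(Σy)/n = 42589 − 37356.857143 = 5232.142857
b = Sxy/Sxx = 5232.142857/493.714286 = 10.597512
a = ȳ − b·x̄ = 303.714286 − 10.597512·17.571429 = 117.500868

117.501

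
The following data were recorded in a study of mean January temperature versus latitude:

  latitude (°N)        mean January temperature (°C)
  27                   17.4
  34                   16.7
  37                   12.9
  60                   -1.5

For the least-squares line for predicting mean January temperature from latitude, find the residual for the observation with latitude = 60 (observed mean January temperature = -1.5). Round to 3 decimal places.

n = 4, Σx = 158, Σy = 45.5, Σxy = 1424.9, Σx² = 6854
Sxx = Σx² − (Σx)²/n = 6854 − 6241 = 613
Sxy = Σxy − (Σx)(Σy)/n = 1424.9 − 1797.25 = -372.35
b = Sxy/Sxx = -372.35/613 = -0.607423
a = ȳ − b·x̄ = 11.375 − (-0.607423)·39.5 = 35.368189
ŷ(60) = 35.368189 + (-0.607423)·60 = -1.077162
residual = y − ŷ = -1.5 − (-1.077162) = -0.422838

-0.423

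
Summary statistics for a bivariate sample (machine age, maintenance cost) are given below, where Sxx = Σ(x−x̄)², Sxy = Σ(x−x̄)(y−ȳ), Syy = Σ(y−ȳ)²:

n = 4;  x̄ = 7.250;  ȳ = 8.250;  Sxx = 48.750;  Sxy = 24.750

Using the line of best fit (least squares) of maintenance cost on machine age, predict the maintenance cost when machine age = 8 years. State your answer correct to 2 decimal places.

b = Sxy/Sxx = 24.75/48.75 = 0.507692
a = ȳ − b·x̄ = 8.25 − 0.507692·7.25 = 4.569231
ŷ(8) = a + b·8 = 4.569231 + 0.507692·8 = 8.630769

8.63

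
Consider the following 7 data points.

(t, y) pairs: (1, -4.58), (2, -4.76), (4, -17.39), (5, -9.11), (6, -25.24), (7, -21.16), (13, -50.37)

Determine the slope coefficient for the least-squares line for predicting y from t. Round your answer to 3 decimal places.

n = 7, Σx = 38, Σy = -132.61, Σxy = -1083.58, Σx² = 300
Sxx = Σx² − (Σx)²/n = 300 − 206.285714 = 93.714286
Sxy = Σxy − (Σx)(Σy)/n = -1083.58 − (-719.882857) = -363.697143
b = Sxy/Sxx = -363.697143/93.714286 = -3.880915

-3.881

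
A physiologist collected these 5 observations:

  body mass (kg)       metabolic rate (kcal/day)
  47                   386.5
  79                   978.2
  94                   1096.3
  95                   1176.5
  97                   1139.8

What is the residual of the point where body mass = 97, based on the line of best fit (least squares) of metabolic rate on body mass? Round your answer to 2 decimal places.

n = 5, Σx = 412, Σy = 4777.3, Σxy = 420823.6, Σx² = 35720
Sxx = Σx² − (Σx)²/n = 35720 − 33948.8 = 1771.2
Sxy = Σxy − (Σx)(Σy)/n = 420823.6 − 393649.52 = 27174.08
b = Sxy/Sxx = 27174.08/1771.2 = 15.342186
a = ȳ − b·x̄ = 955.46 − 15.342186·82.4 = -308.736134
ŷ(97) = -308.736134 + 15.342186·97 = 1179.455917
residual = y − ŷ = 1139.8 − 1179.455917 = -39.655917

-39.66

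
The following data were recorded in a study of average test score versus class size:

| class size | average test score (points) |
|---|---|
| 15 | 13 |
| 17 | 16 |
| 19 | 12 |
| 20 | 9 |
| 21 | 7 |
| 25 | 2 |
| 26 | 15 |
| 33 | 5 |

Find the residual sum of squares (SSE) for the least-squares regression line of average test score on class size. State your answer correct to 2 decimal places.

n = 8, Σx = 176, Σy = 79, Σxy = 1627, Σx² = 4106, Σy² = 953
Sxx = Σx² − (Σx)²/n = 4106 − 3872 = 234
Sxy = Σxy − (Σx)(Σy)/n = 1627 − 1738 = -111
Syy = Σy² − (Σy)²/n = 953 − 780.125 = 172.875
b = Sxy/Sxx = -111/234 = -0.474359
SSE = Syy − b·Sxy = 172.875 − (-0.474359)·(-111) = 120.221154

120.22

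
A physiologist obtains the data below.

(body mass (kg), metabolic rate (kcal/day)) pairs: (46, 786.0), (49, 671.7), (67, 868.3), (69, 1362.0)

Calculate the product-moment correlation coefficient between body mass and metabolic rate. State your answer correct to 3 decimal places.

0.757

n = 4, Σx = 231, Σy = 3688, Σxy = 221223.4, Σx² = 13767, Σy² = 3677965.78
Sxx = Σx² − (Σx)²/n = 13767 − 13340.25 = 426.75
Sxy = Σxy − (Σx)(Σy)/n = 221223.4 − 212982 = 8241.4
Syy = Σy² − (Σy)²/n = 3677965.78 − 3400336 = 277629.78
r = Sxy/√(Sxx·Syy) = 8241.4/√(118478508.615) = 8241.4/10884.783352 = 0.757149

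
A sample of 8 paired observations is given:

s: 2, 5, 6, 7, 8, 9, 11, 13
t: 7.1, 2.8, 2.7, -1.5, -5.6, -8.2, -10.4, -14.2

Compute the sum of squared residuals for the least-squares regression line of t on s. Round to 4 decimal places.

15.6557

n = 8, Σx = 61, Σy = -27.3, Σxy = -383.7, Σx² = 549, Σy² = 476.19
Sxx = Σx² − (Σx)²/n = 549 − 465.125 = 83.875
Sxy = Σxy − (Σx)(Σy)/n = -383.7 − (-208.1625) = -175.5375
Syy = Σy² − (Σy)²/n = 476.19 − 93.16125 = 383.02875
b = Sxy/Sxx = -175.5375/83.875 = -2.092846
SSE = Syy − b·Sxy = 383.02875 − (-2.092846)·(-175.5375) = 15.655708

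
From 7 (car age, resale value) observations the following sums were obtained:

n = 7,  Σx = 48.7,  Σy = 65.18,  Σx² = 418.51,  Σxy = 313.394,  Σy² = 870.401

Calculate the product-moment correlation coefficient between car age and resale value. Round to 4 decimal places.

-0.9666

Sxx = Σx² − (Σx)²/n = 418.51 − 338.812857 = 79.697143
Sxy = Σxy − (Σx)(Σy)/n = 313.394 − 453.466571 = -140.072571
Syy = Σy² − (Σy)²/n = 870.401 − 606.918914 = 263.482086
r = Sxy/√(Sxx·Syy) = -140.072571/√(20998.769425) = -140.072571/144.909522 = -0.966621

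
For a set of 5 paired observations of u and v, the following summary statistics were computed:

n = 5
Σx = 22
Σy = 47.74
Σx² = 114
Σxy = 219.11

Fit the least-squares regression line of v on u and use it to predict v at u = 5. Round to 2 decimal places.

9.86

Sxx = Σx² − (Σx)²/n = 114 − 96.8 = 17.2
Sxy = Σxy − (Σx)(Σy)/n = 219.11 − 210.056 = 9.054
b = Sxy/Sxx = 9.054/17.2 = 0.526395
a = ȳ − b·x̄ = 9.548 − 0.526395·4.4 = 7.231860
ŷ(5) = a + b·5 = 7.231860 + 0.526395·5 = 9.863837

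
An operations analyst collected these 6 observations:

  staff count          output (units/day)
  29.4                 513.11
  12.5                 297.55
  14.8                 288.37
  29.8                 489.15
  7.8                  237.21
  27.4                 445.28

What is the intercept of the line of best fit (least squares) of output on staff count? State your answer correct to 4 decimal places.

135.3117

n = 6, Σx = 121.7, Σy = 2270.67, Σxy = 51700.265, Σx² = 2939.29
Sxx = Σx² − (Σx)²/n = 2939.29 − 2468.481667 = 470.808333
Sxy = Σxy − (Σx)(Σy)/n = 51700.265 − 46056.7565 = 5643.5085
b = Sxy/Sxx = 5643.5085/470.808333 = 11.986849
a = ȳ − b·x̄ = 378.445 − 11.986849·20.283333 = 135.311742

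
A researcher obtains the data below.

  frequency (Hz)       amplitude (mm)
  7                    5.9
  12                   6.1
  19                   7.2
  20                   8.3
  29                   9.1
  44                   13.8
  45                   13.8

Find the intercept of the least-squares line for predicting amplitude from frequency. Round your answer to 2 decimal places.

3.59

n = 7, Σx = 176, Σy = 64.2, Σxy = 1909.4, Σx² = 5756
Sxx = Σx² − (Σx)²/n = 5756 − 4425.142857 = 1330.857143
Sxy = Σxy − (Σx)(Σy)/n = 1909.4 − 1614.171429 = 295.228571
b = Sxy/Sxx = 295.228571/1330.857143 = 0.221833
a = ȳ − b·x̄ = 9.171429 − 0.221833·25.142857 = 3.593903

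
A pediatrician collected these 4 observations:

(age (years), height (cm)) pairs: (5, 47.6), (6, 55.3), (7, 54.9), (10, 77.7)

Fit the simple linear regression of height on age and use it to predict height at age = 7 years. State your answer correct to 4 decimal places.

n = 4, Σx = 28, Σy = 235.5, Σxy = 1731.1, Σx² = 210
Sxx = Σx² − (Σx)²/n = 210 − 196 = 14
Sxy = Σxy − (Σx)(Σy)/n = 1731.1 − 1648.5 = 82.6
b = Sxy/Sxx = 82.6/14 = 5.9
a = ȳ − b·x̄ = 58.875 − 5.9·7 = 17.575
ŷ(7) = a + b·7 = 17.575 + 5.9·7 = 58.875

58.8750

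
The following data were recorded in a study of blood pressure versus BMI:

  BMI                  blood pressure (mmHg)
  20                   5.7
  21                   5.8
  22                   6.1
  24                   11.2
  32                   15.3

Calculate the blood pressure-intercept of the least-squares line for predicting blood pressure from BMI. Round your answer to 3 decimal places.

n = 5, Σx = 119, Σy = 44.1, Σxy = 1128.4, Σx² = 2925
Sxx = Σx² − (Σx)²/n = 2925 − 2832.2 = 92.8
Sxy = Σxy − (Σx)(Σy)/n = 1128.4 − 1049.58 = 78.82
b = Sxy/Sxx = 78.82/92.8 = 0.849353
a = ȳ − b·x̄ = 8.82 − 0.849353·23.8 = -11.394612

-11.395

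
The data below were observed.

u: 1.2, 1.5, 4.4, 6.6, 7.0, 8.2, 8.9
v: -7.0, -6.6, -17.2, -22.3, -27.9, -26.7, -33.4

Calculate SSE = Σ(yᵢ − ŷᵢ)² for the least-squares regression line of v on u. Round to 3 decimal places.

n = 7, Σx = 37.8, Σy = -141.1, Σxy = -952.66, Σx² = 262.06, Σy² = 3492.55
Sxx = Σx² − (Σx)²/n = 262.06 − 204.12 = 57.94
Sxy = Σxy − (Σx)(Σy)/n = -952.66 − (-761.94) = -190.72
Syy = Σy² − (Σy)²/n = 3492.55 − 2844.172857 = 648.377143
b = Sxy/Sxx = -190.72/57.94 = -3.291681
SSE = Syy − b·Sxy = 648.377143 − (-3.291681)·(-190.72) = 20.587733

20.588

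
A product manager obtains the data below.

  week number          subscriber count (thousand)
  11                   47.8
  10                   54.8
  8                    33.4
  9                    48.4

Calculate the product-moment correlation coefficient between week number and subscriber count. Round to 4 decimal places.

0.7083

n = 4, Σx = 38, Σy = 184.4, Σxy = 1776.6, Σx² = 366, Σy² = 8746
Sxx = Σx² − (Σx)²/n = 366 − 361 = 5
Sxy = Σxy − (Σx)(Σy)/n = 1776.6 − 1751.8 = 24.8
Syy = Σy² − (Σy)²/n = 8746 − 8500.84 = 245.16
r = Sxy/√(Sxx·Syy) = 24.8/√(1225.8) = 24.8/35.011427 = 0.708340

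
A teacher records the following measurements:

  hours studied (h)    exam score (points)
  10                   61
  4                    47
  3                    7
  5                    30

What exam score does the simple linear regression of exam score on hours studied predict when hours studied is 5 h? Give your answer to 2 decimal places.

33.29

n = 4, Σx = 22, Σy = 145, Σxy = 969, Σx² = 150
Sxx = Σx² − (Σx)²/n = 150 − 121 = 29
Sxy = Σxy − (Σx)(Σy)/n = 969 − 797.5 = 171.5
b = Sxy/Sxx = 171.5/29 = 5.913793
a = ȳ − b·x̄ = 36.25 − 5.913793·5.5 = 3.724138
ŷ(5) = a + b·5 = 3.724138 + 5.913793·5 = 33.293103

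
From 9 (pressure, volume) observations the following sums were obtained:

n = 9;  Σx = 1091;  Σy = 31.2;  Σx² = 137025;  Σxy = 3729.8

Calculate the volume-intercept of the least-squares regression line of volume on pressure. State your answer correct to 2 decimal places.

Sxx = Σx² − (Σx)²/n = 137025 − 132253.444444 = 4771.555556
Sxy = Σxy − (Σx)(Σy)/n = 3729.8 − 3782.133333 = -52.333333
b = Sxy/Sxx = -52.333333/4771.555556 = -0.010968
a = ȳ − b·x̄ = 3.466667 − (-0.010968)·121.222222 = 4.796204

4.80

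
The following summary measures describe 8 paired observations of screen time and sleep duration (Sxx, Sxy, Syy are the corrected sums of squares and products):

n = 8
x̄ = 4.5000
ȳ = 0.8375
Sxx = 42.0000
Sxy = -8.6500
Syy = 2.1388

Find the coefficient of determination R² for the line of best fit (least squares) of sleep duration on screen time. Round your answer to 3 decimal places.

0.833

R² = Sxy²/(Sxx·Syy) = (-8.65)²/(42·2.1388) = 0.832938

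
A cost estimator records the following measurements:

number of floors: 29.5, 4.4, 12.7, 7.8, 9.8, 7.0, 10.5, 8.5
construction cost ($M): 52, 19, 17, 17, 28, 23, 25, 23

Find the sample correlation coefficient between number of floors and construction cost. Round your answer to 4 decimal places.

n = 8, Σx = 90.2, Σy = 204, Σxy = 2859.5, Σx² = 1439.28, Σy² = 6110
Sxx = Σx² − (Σx)²/n = 1439.28 − 1017.005 = 422.275
Sxy = Σxy − (Σx)(Σy)/n = 2859.5 − 2300.1 = 559.4
Syy = Σy² − (Σy)²/n = 6110 − 5202 = 908
r = Sxy/√(Sxx·Syy) = 559.4/√(383425.7) = 559.4/619.213776 = 0.903404

0.9034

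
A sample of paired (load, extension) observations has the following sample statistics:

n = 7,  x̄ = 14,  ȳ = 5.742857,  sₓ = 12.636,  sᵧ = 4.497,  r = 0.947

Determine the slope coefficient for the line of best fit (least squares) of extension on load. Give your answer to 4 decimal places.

b = r · sᵧ/sₓ = 0.947 · 4.497/12.636 = 0.337026

0.3370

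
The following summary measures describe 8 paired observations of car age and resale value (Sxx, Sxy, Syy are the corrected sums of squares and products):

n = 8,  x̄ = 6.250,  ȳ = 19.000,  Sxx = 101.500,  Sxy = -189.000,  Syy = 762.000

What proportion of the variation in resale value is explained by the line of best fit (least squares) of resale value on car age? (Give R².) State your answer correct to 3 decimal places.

0.462

R² = Sxy²/(Sxx·Syy) = (-189)²/(101.5·762) = 0.461852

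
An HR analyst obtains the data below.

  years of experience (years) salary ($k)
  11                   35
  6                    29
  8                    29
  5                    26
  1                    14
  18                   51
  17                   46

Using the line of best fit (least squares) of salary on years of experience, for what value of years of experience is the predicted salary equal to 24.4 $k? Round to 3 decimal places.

5.118

n = 7, Σx = 66, Σy = 230, Σxy = 2635, Σx² = 860
Sxx = Σx² − (Σx)²/n = 860 − 622.285714 = 237.714286
Sxy = Σxy − (Σx)(Σy)/n = 2635 − 2168.571429 = 466.428571
b = Sxy/Sxx = 466.428571/237.714286 = 1.962139
a = ȳ − b·x̄ = 32.857143 − 1.962139·9.428571 = 14.356971
Set a + b·x = 24.4: x = (24.4 − 14.356971) / 1.962139 = 5.118407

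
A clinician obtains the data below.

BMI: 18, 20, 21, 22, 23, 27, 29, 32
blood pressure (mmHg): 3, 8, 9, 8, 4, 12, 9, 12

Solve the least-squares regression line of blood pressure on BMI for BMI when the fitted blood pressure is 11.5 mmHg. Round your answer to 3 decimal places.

n = 8, Σx = 192, Σy = 65, Σxy = 1640, Σx² = 4772
Sxx = Σx² − (Σx)²/n = 4772 − 4608 = 164
Sxy = Σxy − (Σx)(Σy)/n = 1640 − 1560 = 80
b = Sxy/Sxx = 80/164 = 0.487805
a = ȳ − b·x̄ = 8.125 − 0.487805·24 = -3.582317
Set a + b·x = 11.5: x = (11.5 − (-3.582317)) / 0.487805 = 30.91875

30.919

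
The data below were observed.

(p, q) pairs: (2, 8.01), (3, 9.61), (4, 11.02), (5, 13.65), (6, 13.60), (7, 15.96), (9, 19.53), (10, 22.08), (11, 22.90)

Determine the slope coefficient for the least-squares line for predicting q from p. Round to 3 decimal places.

1.692

n = 9, Σx = 57, Σy = 136.36, Σxy = 998.97, Σx² = 441
Sxx = Σx² − (Σx)²/n = 441 − 361 = 80
Sxy = Σxy − (Σx)(Σy)/n = 998.97 − 863.613333 = 135.356667
b = Sxy/Sxx = 135.356667/80 = 1.691958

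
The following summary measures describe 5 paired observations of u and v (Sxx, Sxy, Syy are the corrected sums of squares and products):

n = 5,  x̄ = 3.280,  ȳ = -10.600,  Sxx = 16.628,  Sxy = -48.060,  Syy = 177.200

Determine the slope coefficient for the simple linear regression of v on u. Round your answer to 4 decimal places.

-2.8903

b = Sxy/Sxx = -48.06/16.628 = -2.890306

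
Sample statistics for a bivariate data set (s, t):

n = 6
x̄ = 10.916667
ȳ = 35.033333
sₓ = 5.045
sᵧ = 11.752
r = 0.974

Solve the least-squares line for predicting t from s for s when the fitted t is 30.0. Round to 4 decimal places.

b = r · sᵧ/sₓ = 0.974 · 11.752/5.045 = 2.268870
a = ȳ − b·x̄ = 35.033333 − 2.268870·10.916667 = 10.264837
Set a + b·x = 30.0: x = (30.0 − 10.264837) / 2.268870 = 8.698235

8.6982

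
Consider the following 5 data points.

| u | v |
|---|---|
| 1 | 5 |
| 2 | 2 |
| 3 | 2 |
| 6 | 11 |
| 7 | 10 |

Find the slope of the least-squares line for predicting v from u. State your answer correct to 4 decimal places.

n = 5, Σx = 19, Σy = 30, Σxy = 151, Σx² = 99
Sxx = Σx² − (Σx)²/n = 99 − 72.2 = 26.8
Sxy = Σxy − (Σx)(Σy)/n = 151 − 114 = 37
b = Sxy/Sxx = 37/26.8 = 1.380597

1.3806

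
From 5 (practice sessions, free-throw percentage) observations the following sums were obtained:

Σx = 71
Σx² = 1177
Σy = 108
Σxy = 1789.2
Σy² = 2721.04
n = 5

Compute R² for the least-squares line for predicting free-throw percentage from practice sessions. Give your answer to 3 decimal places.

Sxx = Σx² − (Σx)²/n = 1177 − 1008.2 = 168.8
Sxy = Σxy − (Σx)(Σy)/n = 1789.2 − 1533.6 = 255.6
Syy = Σy² − (Σy)²/n = 2721.04 − 2332.8 = 388.24
R² = Sxy²/(Sxx·Syy) = (255.6)²/(168.8·388.24) = 0.996894

0.997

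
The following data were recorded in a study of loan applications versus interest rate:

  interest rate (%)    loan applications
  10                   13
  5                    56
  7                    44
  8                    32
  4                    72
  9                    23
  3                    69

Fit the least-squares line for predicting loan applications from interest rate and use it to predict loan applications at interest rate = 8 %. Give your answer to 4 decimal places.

32.0000

n = 7, Σx = 46, Σy = 309, Σxy = 1676, Σx² = 344
Sxx = Σx² − (Σx)²/n = 344 − 302.285714 = 41.714286
Sxy = Σxy − (Σx)(Σy)/n = 1676 − 2030.571429 = -354.571429
b = Sxy/Sxx = -354.571429/41.714286 = -8.5
a = ȳ − b·x̄ = 44.142857 − (-8.5)·6.571429 = 100
ŷ(8) = a + b·8 = 100 + (-8.5)·8 = 32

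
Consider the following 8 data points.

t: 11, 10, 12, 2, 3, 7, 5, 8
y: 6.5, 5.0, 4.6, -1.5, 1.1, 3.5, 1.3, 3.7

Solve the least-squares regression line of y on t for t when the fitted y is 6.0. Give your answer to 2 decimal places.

11.82

n = 8, Σx = 58, Σy = 24.2, Σxy = 237.6, Σx² = 516
Sxx = Σx² − (Σx)²/n = 516 − 420.5 = 95.5
Sxy = Σxy − (Σx)(Σy)/n = 237.6 − 175.45 = 62.15
b = Sxy/Sxx = 62.15/95.5 = 0.650785
a = ȳ − b·x̄ = 3.025 − 0.650785·7.25 = -1.693194
Set a + b·x = 6.0: x = (6.0 − (-1.693194)) / 0.650785 = 11.821400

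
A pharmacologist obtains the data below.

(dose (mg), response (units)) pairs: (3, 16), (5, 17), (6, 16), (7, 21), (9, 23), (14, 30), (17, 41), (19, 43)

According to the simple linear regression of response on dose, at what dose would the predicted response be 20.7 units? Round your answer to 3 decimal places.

7.152

n = 8, Σx = 80, Σy = 207, Σxy = 2517, Σx² = 1046
Sxx = Σx² − (Σx)²/n = 1046 − 800 = 246
Sxy = Σxy − (Σx)(Σy)/n = 2517 − 2070 = 447
b = Sxy/Sxx = 447/246 = 1.817073
a = ȳ − b·x̄ = 25.875 − 1.817073·10 = 7.704268
Set a + b·x = 20.7: x = (20.7 − 7.704268) / 1.817073 = 7.152013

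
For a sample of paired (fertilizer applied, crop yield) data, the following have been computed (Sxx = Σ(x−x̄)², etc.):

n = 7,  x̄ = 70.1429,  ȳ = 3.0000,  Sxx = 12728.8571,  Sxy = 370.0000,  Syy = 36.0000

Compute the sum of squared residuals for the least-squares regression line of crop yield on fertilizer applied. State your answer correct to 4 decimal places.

25.2449

b = Sxy/Sxx = 370/12728.8571 = 0.029068
SSE = Syy − b·Sxy = 36 − 0.029068·370 = 25.244910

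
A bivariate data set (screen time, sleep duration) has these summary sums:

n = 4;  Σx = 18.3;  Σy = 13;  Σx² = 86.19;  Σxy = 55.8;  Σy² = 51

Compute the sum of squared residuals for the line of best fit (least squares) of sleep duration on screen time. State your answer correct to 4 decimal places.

3.2766

Sxx = Σx² − (Σx)²/n = 86.19 − 83.7225 = 2.4675
Sxy = Σxy − (Σx)(Σy)/n = 55.8 − 59.475 = -3.675
Syy = Σy² − (Σy)²/n = 51 − 42.25 = 8.75
b = Sxy/Sxx = -3.675/2.4675 = -1.489362
SSE = Syy − b·Sxy = 8.75 − (-1.489362)·(-3.675) = 3.276596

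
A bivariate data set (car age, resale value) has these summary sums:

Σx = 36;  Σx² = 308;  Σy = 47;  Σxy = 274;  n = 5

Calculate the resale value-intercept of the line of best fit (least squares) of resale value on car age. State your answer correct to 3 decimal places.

Sxx = Σx² − (Σx)²/n = 308 − 259.2 = 48.8
Sxy = Σxy − (Σx)(Σy)/n = 274 − 338.4 = -64.4
b = Sxy/Sxx = -64.4/48.8 = -1.319672
a = ȳ − b·x̄ = 9.4 − (-1.319672)·7.2 = 18.901639

18.902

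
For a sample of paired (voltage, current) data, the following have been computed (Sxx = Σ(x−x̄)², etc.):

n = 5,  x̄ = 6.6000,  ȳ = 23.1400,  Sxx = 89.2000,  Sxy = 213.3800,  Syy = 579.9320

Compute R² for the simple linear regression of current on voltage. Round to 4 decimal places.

0.8802

R² = Sxy²/(Sxx·Syy) = (213.38)²/(89.2·579.932) = 0.880168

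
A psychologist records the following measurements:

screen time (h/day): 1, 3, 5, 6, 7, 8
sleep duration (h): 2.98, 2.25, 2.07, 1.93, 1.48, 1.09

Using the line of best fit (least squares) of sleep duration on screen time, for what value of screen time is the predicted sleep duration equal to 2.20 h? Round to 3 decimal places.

n = 6, Σx = 30, Σy = 11.8, Σxy = 50.74, Σx² = 184
Sxx = Σx² − (Σx)²/n = 184 − 150 = 34
Sxy = Σxy − (Σx)(Σy)/n = 50.74 − 59 = -8.26
b = Sxy/Sxx = -8.26/34 = -0.242941
a = ȳ − b·x̄ = 1.966667 − (-0.242941)·5 = 3.181373
Set a + b·x = 2.20: x = (2.20 − 3.181373) / (-0.242941) = 4.039548

4.040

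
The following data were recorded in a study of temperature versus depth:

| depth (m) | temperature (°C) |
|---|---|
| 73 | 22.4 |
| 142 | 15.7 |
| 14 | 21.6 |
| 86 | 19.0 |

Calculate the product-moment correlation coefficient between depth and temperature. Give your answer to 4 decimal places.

-0.8330

n = 4, Σx = 315, Σy = 78.7, Σxy = 5801, Σx² = 33085, Σy² = 1575.81
Sxx = Σx² − (Σx)²/n = 33085 − 24806.25 = 8278.75
Sxy = Σxy − (Σx)(Σy)/n = 5801 − 6197.625 = -396.625
Syy = Σy² − (Σy)²/n = 1575.81 − 1548.4225 = 27.3875
r = Sxy/√(Sxx·Syy) = -396.625/√(226734.265625) = -396.625/476.166216 = -0.832955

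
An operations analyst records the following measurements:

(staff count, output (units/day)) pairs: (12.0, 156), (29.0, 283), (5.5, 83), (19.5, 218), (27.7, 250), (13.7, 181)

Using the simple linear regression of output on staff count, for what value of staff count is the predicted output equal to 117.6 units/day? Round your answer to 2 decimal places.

7.62

n = 6, Σx = 107.4, Σy = 1171, Σxy = 24191.2, Σx² = 2350.48
Sxx = Σx² − (Σx)²/n = 2350.48 − 1922.46 = 428.02
Sxy = Σxy − (Σx)(Σy)/n = 24191.2 − 20960.9 = 3230.3
b = Sxy/Sxx = 3230.3/428.02 = 7.547077
a = ȳ − b·x̄ = 195.166667 − 7.547077·17.9 = 60.073984
Set a + b·x = 117.6: x = (117.6 − 60.073984) / 7.547077 = 7.622291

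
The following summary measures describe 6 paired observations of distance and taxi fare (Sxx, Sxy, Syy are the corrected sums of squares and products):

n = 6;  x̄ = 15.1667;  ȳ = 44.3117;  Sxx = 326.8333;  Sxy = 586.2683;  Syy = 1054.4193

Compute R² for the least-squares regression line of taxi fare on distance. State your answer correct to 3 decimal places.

0.997

R² = Sxy²/(Sxx·Syy) = (586.2683)²/(326.8333·1054.4193) = 0.997363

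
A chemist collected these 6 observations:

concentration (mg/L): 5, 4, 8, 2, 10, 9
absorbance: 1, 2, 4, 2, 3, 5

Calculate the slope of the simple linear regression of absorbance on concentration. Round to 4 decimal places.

0.3311

n = 6, Σx = 38, Σy = 17, Σxy = 124, Σx² = 290
Sxx = Σx² − (Σx)²/n = 290 − 240.666667 = 49.333333
Sxy = Σxy − (Σx)(Σy)/n = 124 − 107.666667 = 16.333333
b = Sxy/Sxx = 16.333333/49.333333 = 0.331081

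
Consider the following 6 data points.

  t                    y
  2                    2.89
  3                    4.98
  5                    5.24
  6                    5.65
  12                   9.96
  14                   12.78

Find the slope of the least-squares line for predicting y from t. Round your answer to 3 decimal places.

0.740

n = 6, Σx = 42, Σy = 41.5, Σxy = 379.26, Σx² = 414
Sxx = Σx² − (Σx)²/n = 414 − 294 = 120
Sxy = Σxy − (Σx)(Σy)/n = 379.26 − 290.5 = 88.76
b = Sxy/Sxx = 88.76/120 = 0.739667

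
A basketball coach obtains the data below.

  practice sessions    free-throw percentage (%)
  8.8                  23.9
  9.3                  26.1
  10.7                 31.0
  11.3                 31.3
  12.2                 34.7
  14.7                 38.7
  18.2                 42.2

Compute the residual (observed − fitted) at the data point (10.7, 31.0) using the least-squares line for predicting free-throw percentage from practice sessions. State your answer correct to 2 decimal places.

1.26

n = 7, Σx = 85.2, Σy = 227.9, Σxy = 2898.71, Σx² = 1102.28
Sxx = Σx² − (Σx)²/n = 1102.28 − 1037.005714 = 65.274286
Sxy = Σxy − (Σx)(Σy)/n = 2898.71 − 2773.868571 = 124.841429
b = Sxy/Sxx = 124.841429/65.274286 = 1.912567
a = ȳ − b·x̄ = 32.557143 − 1.912567·12.171429 = 9.278473
ŷ(10.7) = 9.278473 + 1.912567·10.7 = 29.742937
residual = y − ŷ = 31.0 − 29.742937 = 1.257063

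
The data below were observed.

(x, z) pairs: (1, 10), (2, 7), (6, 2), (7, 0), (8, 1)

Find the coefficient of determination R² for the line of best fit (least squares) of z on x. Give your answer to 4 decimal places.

n = 5, Σx = 24, Σy = 20, Σxy = 44, Σx² = 154, Σy² = 154
Sxx = Σx² − (Σx)²/n = 154 − 115.2 = 38.8
Sxy = Σxy − (Σx)(Σy)/n = 44 − 96 = -52
Syy = Σy² − (Σy)²/n = 154 − 80 = 74
R² = Sxy²/(Sxx·Syy) = (-52)²/(38.8·74) = 0.941767

0.9418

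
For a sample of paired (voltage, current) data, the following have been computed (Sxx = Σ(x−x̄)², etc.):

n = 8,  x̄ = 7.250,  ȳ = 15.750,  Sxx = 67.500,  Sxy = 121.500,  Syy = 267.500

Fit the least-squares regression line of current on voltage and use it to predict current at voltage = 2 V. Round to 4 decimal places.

b = Sxy/Sxx = 121.5/67.5 = 1.8
a = ȳ − b·x̄ = 15.75 − 1.8·7.25 = 2.7
ŷ(2) = a + b·2 = 2.7 + 1.8·2 = 6.3

6.3000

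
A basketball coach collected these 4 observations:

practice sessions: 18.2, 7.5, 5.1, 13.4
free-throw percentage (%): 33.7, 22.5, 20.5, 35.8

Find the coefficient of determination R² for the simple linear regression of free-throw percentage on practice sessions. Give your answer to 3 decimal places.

n = 4, Σx = 44.2, Σy = 112.5, Σxy = 1366.36, Σx² = 593.06, Σy² = 3343.83
Sxx = Σx² − (Σx)²/n = 593.06 − 488.41 = 104.65
Sxy = Σxy − (Σx)(Σy)/n = 1366.36 − 1243.125 = 123.235
Syy = Σy² − (Σy)²/n = 3343.83 − 3164.0625 = 179.7675
R² = Sxy²/(Sxx·Syy) = (123.235)²/(104.65·179.7675) = 0.807268

0.807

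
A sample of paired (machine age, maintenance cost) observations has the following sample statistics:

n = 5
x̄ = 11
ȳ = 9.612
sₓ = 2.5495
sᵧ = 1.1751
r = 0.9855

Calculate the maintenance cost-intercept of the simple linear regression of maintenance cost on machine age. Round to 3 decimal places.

4.615

b = r · sᵧ/sₓ = 0.9855 · 1.1751/2.5495 = 0.454231
a = ȳ − b·x̄ = 9.612 − 0.454231·11 = 4.615463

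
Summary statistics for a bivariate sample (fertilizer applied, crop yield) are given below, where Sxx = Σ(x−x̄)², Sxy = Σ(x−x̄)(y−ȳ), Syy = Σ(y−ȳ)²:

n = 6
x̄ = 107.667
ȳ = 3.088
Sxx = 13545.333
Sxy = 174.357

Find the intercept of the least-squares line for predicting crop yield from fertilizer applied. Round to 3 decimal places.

b = Sxy/Sxx = 174.357/13545.333 = 0.012872
a = ȳ − b·x̄ = 3.088 − 0.012872·107.667 = 1.702099

1.702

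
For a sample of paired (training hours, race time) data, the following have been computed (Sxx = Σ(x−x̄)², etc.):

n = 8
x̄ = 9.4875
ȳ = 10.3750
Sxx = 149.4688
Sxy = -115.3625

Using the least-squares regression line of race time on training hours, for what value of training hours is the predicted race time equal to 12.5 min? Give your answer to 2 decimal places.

b = Sxy/Sxx = -115.3625/149.4688 = -0.771817
a = ȳ − b·x̄ = 10.375 − (-0.771817)·9.4875 = 17.697610
Set a + b·x = 12.5: x = (12.5 − 17.697610) / (-0.771817) = 6.734255

6.73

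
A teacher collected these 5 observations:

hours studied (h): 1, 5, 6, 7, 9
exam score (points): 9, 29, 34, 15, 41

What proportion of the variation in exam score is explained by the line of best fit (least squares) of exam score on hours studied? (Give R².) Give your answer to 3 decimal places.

0.533

n = 5, Σx = 28, Σy = 128, Σxy = 832, Σx² = 192, Σy² = 3984
Sxx = Σx² − (Σx)²/n = 192 − 156.8 = 35.2
Sxy = Σxy − (Σx)(Σy)/n = 832 − 716.8 = 115.2
Syy = Σy² − (Σy)²/n = 3984 − 3276.8 = 707.2
R² = Sxy²/(Sxx·Syy) = (115.2)²/(35.2·707.2) = 0.533114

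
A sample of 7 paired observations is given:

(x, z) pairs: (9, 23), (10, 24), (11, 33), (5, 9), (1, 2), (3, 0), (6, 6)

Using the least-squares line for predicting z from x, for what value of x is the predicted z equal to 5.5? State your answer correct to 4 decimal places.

3.8319

n = 7, Σx = 45, Σy = 97, Σxy = 893, Σx² = 373
Sxx = Σx² − (Σx)²/n = 373 − 289.285714 = 83.714286
Sxy = Σxy − (Σx)(Σy)/n = 893 − 623.571429 = 269.428571
b = Sxy/Sxx = 269.428571/83.714286 = 3.218430
a = ȳ − b·x̄ = 13.857143 − 3.218430·6.428571 = -6.832765
Set a + b·x = 5.5: x = (5.5 − (-6.832765)) / 3.218430 = 3.831919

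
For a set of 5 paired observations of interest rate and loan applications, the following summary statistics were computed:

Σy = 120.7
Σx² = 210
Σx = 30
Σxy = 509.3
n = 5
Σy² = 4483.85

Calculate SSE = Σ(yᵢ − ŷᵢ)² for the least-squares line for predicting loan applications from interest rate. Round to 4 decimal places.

Sxx = Σx² − (Σx)²/n = 210 − 180 = 30
Sxy = Σxy − (Σx)(Σy)/n = 509.3 − 724.2 = -214.9
Syy = Σy² − (Σy)²/n = 4483.85 − 2913.698 = 1570.152
b = Sxy/Sxx = -214.9/30 = -7.163333
SSE = Syy − b·Sxy = 1570.152 − (-7.163333)·(-214.9) = 30.751667

30.7517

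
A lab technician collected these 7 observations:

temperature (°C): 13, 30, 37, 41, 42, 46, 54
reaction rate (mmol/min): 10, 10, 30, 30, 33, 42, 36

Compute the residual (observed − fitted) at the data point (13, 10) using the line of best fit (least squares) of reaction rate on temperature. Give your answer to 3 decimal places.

3.058

n = 7, Σx = 263, Σy = 191, Σxy = 8032, Σx² = 10915
Sxx = Σx² − (Σx)²/n = 10915 − 9881.285714 = 1033.714286
Sxy = Σxy − (Σx)(Σy)/n = 8032 − 7176.142857 = 855.857143
b = Sxy/Sxx = 855.857143/1033.714286 = 0.827944
a = ȳ − b·x̄ = 27.285714 − 0.827944·37.571429 = -3.821310
ŷ(13) = -3.821310 + 0.827944·13 = 6.941957
residual = y − ŷ = 10 − 6.941957 = 3.058043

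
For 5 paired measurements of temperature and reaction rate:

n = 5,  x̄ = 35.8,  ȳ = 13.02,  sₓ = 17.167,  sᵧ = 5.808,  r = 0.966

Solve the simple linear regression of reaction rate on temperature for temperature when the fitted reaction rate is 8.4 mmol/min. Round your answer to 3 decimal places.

b = r · sᵧ/sₓ = 0.966 · 5.808/17.167 = 0.326821
a = ȳ − b·x̄ = 13.02 − 0.326821·35.8 = 1.319825
Set a + b·x = 8.4: x = (8.4 − 1.319825) / 0.326821 = 21.663801

21.664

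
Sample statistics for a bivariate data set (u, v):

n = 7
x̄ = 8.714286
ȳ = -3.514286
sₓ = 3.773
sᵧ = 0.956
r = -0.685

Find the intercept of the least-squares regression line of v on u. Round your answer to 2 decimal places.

b = r · sᵧ/sₓ = -0.685 · 0.956/3.773 = -0.173565
a = ȳ − b·x̄ = -3.514286 − (-0.173565)·8.714286 = -2.001793

-2.00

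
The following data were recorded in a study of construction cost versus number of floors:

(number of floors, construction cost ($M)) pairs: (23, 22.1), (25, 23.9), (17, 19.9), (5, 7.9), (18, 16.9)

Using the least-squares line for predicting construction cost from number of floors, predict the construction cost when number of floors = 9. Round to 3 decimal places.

n = 5, Σx = 88, Σy = 90.7, Σxy = 1787.8, Σx² = 1792
Sxx = Σx² − (Σx)²/n = 1792 − 1548.8 = 243.2
Sxy = Σxy − (Σx)(Σy)/n = 1787.8 − 1596.32 = 191.48
b = Sxy/Sxx = 191.48/243.2 = 0.787336
a = ȳ − b·x̄ = 18.14 − 0.787336·17.6 = 4.282895
ŷ(9) = a + b·9 = 4.282895 + 0.787336·9 = 11.368914

11.369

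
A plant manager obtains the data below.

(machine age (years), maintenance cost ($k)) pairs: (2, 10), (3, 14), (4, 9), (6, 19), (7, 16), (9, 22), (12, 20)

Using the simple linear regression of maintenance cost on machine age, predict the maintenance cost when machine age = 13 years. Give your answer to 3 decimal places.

23.618

n = 7, Σx = 43, Σy = 110, Σxy = 762, Σx² = 339
Sxx = Σx² − (Σx)²/n = 339 − 264.142857 = 74.857143
Sxy = Σxy − (Σx)(Σy)/n = 762 − 675.714286 = 86.285714
b = Sxy/Sxx = 86.285714/74.857143 = 1.152672
a = ȳ − b·x̄ = 15.714286 − 1.152672·6.142857 = 8.633588
ŷ(13) = a + b·13 = 8.633588 + 1.152672·13 = 23.618321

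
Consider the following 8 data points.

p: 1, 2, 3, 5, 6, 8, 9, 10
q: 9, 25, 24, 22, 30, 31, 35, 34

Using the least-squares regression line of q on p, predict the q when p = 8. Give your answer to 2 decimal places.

31.67

n = 8, Σx = 44, Σy = 210, Σxy = 1324, Σx² = 320
Sxx = Σx² − (Σx)²/n = 320 − 242 = 78
Sxy = Σxy − (Σx)(Σy)/n = 1324 − 1155 = 169
b = Sxy/Sxx = 169/78 = 2.166667
a = ȳ − b·x̄ = 26.25 − 2.166667·5.5 = 14.333333
ŷ(8) = a + b·8 = 14.333333 + 2.166667·8 = 31.666667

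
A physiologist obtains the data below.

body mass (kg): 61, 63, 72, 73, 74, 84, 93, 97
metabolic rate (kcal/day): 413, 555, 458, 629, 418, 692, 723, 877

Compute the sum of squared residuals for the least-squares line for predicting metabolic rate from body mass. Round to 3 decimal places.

n = 8, Σx = 617, Σy = 4765, Σxy = 380419, Σx² = 48793, Σy² = 3029445
Sxx = Σx² − (Σx)²/n = 48793 − 47586.125 = 1206.875
Sxy = Σxy − (Σx)(Σy)/n = 380419 − 367500.625 = 12918.375
Syy = Σy² − (Σy)²/n = 3029445 − 2838153.125 = 191291.875
b = Sxy/Sxx = 12918.375/1206.875 = 10.703988
SSE = Syy − b·Sxy = 191291.875 − 10.703988·12918.375 = 53013.749560

53013.750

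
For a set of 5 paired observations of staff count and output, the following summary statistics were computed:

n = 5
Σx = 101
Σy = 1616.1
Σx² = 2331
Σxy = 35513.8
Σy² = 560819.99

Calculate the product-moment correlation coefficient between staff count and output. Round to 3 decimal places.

0.858

Sxx = Σx² − (Σx)²/n = 2331 − 2040.2 = 290.8
Sxy = Σxy − (Σx)(Σy)/n = 35513.8 − 32645.22 = 2868.58
Syy = Σy² − (Σy)²/n = 560819.99 − 522355.842 = 38464.148
r = Sxy/√(Sxx·Syy) = 2868.58/√(11185374.2384) = 2868.58/3344.454251 = 0.857712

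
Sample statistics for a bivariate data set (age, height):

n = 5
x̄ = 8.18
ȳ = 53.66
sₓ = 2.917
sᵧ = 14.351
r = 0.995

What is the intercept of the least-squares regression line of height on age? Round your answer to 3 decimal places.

b = r · sᵧ/sₓ = 0.995 · 14.351/2.917 = 4.895182
a = ȳ − b·x̄ = 53.66 − 4.895182·8.18 = 13.617414

13.617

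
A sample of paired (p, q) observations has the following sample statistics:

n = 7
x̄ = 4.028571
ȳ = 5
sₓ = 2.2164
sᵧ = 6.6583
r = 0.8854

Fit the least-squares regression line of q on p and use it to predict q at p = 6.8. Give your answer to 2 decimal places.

b = r · sᵧ/sₓ = 0.8854 · 6.6583/2.2164 = 2.659835
a = ȳ − b·x̄ = 5 − 2.659835·4.028571 = -5.715335
ŷ(6.8) = a + b·6.8 = -5.715335 + 2.659835·6.8 = 12.371545

12.37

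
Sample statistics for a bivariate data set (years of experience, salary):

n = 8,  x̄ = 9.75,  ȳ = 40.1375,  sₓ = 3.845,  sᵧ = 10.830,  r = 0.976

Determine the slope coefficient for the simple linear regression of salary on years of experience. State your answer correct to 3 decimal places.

b = r · sᵧ/sₓ = 0.976 · 10.83/3.845 = 2.749046

2.749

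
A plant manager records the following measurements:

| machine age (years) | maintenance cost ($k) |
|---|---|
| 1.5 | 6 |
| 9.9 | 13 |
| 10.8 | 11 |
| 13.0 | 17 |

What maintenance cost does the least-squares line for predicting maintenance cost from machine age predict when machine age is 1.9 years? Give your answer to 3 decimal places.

n = 4, Σx = 35.2, Σy = 47, Σxy = 477.5, Σx² = 385.9
Sxx = Σx² − (Σx)²/n = 385.9 − 309.76 = 76.14
Sxy = Σxy − (Σx)(Σy)/n = 477.5 − 413.6 = 63.9
b = Sxy/Sxx = 63.9/76.14 = 0.839243
a = ȳ − b·x̄ = 11.75 − 0.839243·8.8 = 4.364657
ŷ(1.9) = a + b·1.9 = 4.364657 + 0.839243·1.9 = 5.959220

5.959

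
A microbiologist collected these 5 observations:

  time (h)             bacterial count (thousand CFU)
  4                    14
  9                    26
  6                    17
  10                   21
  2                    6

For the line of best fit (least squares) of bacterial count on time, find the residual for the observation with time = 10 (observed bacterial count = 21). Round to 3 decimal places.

-3.705

n = 5, Σx = 31, Σy = 84, Σxy = 614, Σx² = 237
Sxx = Σx² − (Σx)²/n = 237 − 192.2 = 44.8
Sxy = Σxy − (Σx)(Σy)/n = 614 − 520.8 = 93.2
b = Sxy/Sxx = 93.2/44.8 = 2.080357
a = ȳ − b·x̄ = 16.8 − 2.080357·6.2 = 3.901786
ŷ(10) = 3.901786 + 2.080357·10 = 24.705357
residual = y − ŷ = 21 − 24.705357 = -3.705357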